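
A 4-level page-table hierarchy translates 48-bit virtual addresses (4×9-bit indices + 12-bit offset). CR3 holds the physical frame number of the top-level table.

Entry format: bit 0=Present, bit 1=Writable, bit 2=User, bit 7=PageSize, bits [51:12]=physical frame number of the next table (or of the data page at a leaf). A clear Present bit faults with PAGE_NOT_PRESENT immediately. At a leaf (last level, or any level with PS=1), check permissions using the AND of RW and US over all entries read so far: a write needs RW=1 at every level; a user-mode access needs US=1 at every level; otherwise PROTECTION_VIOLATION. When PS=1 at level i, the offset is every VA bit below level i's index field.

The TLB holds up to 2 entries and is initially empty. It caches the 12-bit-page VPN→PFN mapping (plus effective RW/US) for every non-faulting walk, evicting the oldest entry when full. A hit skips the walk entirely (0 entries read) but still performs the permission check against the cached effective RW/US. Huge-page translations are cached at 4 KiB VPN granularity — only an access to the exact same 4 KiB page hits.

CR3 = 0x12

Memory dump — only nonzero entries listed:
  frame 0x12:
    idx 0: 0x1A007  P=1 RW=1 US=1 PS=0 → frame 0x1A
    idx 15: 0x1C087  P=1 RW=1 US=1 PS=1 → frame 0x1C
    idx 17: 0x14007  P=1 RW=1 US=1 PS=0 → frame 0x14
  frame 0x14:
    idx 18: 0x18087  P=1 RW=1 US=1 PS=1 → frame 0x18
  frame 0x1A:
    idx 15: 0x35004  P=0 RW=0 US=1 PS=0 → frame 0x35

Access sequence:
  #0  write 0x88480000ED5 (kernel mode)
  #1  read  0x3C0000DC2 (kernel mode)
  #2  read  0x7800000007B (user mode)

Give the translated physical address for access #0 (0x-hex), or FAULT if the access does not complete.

Per-access translation:
#0 VA=0x88480000ED5 (w,kernel):
  lvl0: tbl 0x12, slot 17 ⇒ 0x14007 (P1/RW1/US1/PS0)
  lvl1: tbl 0x14, slot 18 ⇒ 0x18087 (P1/RW1/US1/PS1)
  ⇒ phys 0x18ED5 (huge @L1)  [2 reads]
#1 VA=0x3C0000DC2 (r,kernel):
  lvl0: tbl 0x12, slot 0 ⇒ 0x1A007 (P1/RW1/US1/PS0)
  lvl1: tbl 0x1A, slot 15 ⇒ 0x35004 (P0/RW0/US1/PS0)
  ✗ PAGE_NOT_PRESENT  [2 reads]
#2 VA=0x7800000007B (r,user):
  lvl0: tbl 0x12, slot 15 ⇒ 0x1C087 (P1/RW1/US1/PS1)
  ⇒ phys 0x1C07B (huge @L0)  [1 reads]

Access #0 PA: 0x18ED5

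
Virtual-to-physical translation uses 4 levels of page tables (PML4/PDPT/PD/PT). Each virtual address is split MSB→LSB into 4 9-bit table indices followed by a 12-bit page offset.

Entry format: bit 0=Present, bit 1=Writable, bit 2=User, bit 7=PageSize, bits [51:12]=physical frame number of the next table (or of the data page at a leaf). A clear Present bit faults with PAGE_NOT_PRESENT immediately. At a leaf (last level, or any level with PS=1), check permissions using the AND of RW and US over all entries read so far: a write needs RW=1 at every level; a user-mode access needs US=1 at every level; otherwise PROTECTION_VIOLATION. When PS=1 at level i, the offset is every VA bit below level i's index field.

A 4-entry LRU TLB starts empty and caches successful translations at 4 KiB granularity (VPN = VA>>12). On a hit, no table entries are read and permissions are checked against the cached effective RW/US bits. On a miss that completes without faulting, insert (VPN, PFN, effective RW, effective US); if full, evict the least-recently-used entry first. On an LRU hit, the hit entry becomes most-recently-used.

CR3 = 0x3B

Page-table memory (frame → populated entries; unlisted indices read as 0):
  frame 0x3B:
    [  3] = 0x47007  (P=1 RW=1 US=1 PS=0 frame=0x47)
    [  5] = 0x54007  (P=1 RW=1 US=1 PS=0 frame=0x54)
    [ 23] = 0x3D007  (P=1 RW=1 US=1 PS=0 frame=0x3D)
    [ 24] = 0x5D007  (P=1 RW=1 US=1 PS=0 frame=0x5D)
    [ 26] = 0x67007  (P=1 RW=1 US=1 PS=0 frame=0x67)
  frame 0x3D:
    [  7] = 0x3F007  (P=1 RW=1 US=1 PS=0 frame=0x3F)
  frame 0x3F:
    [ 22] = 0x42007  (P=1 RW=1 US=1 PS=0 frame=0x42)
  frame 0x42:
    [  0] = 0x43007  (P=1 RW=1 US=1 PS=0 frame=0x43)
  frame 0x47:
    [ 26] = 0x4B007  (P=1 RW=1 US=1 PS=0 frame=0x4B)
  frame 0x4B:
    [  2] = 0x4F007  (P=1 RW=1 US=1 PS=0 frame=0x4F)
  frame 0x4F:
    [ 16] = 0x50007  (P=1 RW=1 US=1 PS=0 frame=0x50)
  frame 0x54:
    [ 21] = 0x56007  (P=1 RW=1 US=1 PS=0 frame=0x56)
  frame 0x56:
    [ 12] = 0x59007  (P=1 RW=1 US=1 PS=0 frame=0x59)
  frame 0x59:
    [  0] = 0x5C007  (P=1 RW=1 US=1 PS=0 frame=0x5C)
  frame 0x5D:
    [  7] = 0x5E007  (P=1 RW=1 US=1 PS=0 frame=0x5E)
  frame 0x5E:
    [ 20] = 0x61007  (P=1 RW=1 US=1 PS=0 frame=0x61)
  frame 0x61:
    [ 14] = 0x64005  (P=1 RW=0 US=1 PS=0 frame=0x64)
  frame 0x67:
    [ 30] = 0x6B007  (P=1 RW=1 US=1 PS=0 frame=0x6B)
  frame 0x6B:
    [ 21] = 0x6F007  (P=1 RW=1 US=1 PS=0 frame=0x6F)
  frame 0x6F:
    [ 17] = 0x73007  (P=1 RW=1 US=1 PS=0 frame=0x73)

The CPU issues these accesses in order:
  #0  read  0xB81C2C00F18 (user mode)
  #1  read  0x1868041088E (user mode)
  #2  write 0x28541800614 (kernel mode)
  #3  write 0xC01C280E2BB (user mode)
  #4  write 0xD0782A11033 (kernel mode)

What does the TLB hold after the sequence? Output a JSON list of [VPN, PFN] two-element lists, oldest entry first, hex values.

Walk each access:
#0 VA=0xB81C2C00F18 (r,user):
  L0 @0x3B[23] → 0x3D007  P=1,RW=1,US=1,PS=0
  L1 @0x3D[7] → 0x3F007  P=1,RW=1,US=1,PS=0
  L2 @0x3F[22] → 0x42007  P=1,RW=1,US=1,PS=0
  L3 @0x42[0] → 0x43007  P=1,RW=1,US=1,PS=0
  ✓ 0x43F18  — 4 lookups
#1 VA=0x1868041088E (r,user):
  L0 @0x3B[3] → 0x47007  P=1,RW=1,US=1,PS=0
  L1 @0x47[26] → 0x4B007  P=1,RW=1,US=1,PS=0
  L2 @0x4B[2] → 0x4F007  P=1,RW=1,US=1,PS=0
  L3 @0x4F[16] → 0x50007  P=1,RW=1,US=1,PS=0
  ✓ 0x5088E  — 4 lookups
#2 VA=0x28541800614 (w,kernel):
  L0 @0x3B[5] → 0x54007  P=1,RW=1,US=1,PS=0
  L1 @0x54[21] → 0x56007  P=1,RW=1,US=1,PS=0
  L2 @0x56[12] → 0x59007  P=1,RW=1,US=1,PS=0
  L3 @0x59[0] → 0x5C007  P=1,RW=1,US=1,PS=0
  ✓ 0x5C614  — 4 lookups
#3 VA=0xC01C280E2BB (w,user):
  L0 @0x3B[24] → 0x5D007  P=1,RW=1,US=1,PS=0
  L1 @0x5D[7] → 0x5E007  P=1,RW=1,US=1,PS=0
  L2 @0x5E[20] → 0x61007  P=1,RW=1,US=1,PS=0
  L3 @0x61[14] → 0x64005  P=1,RW=0,US=1,PS=0
  ⇒ fault: PROTECTION_VIOLATION  — 4 lookups
#4 VA=0xD0782A11033 (w,kernel):
  L0 @0x3B[26] → 0x67007  P=1,RW=1,US=1,PS=0
  L1 @0x67[30] → 0x6B007  P=1,RW=1,US=1,PS=0
  L2 @0x6B[21] → 0x6F007  P=1,RW=1,US=1,PS=0
  L3 @0x6F[17] → 0x73007  P=1,RW=1,US=1,PS=0
  ✓ 0x73033  — 4 lookups

TLB: [["0xB81C2C00", "0x43"], ["0x18680410", "0x50"], ["0x28541800", "0x5C"], ["0xD0782A11", "0x73"]]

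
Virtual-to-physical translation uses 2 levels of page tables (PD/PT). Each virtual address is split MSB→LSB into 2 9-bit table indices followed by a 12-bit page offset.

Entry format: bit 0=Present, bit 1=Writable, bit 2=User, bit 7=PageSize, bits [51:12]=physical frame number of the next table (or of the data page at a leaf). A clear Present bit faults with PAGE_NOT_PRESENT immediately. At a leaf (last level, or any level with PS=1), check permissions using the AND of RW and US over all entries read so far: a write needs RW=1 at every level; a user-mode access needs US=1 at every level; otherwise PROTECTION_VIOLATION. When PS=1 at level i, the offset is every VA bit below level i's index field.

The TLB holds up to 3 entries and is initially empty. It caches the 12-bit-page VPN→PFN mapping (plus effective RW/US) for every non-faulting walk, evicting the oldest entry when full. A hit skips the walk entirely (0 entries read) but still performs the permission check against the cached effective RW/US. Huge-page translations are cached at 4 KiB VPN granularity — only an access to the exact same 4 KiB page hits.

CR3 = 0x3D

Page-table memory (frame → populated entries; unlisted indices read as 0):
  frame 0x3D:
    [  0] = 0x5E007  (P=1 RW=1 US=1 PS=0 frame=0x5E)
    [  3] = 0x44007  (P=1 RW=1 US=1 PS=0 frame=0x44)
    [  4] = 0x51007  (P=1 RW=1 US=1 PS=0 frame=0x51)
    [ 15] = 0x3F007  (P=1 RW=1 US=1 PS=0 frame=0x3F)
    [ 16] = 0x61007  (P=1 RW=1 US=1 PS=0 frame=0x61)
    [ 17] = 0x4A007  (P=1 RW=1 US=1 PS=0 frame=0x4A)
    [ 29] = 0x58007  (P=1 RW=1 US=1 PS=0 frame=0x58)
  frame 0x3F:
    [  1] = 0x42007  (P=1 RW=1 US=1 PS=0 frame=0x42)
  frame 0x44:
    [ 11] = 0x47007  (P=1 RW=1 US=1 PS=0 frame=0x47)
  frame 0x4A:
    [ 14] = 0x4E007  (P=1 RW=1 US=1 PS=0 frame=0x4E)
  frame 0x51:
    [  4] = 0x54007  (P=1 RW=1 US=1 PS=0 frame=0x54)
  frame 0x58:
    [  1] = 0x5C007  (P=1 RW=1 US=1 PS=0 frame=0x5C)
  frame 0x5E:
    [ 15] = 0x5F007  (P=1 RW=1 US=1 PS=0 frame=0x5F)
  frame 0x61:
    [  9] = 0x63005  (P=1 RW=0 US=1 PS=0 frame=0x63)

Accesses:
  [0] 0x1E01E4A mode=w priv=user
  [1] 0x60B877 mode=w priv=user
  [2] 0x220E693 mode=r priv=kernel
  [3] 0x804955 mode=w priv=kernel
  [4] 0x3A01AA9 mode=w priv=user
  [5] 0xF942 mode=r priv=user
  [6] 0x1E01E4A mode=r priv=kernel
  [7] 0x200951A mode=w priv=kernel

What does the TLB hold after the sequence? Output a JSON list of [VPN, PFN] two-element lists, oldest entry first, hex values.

Per-access translation:
#0 VA=0x1E01E4A (w,user):
  L0: frame=0x3D idx=15 entry=0x3F007 [P=1 RW=1 US=1 PS=0]
  L1: frame=0x3F idx=1 entry=0x42007 [P=1 RW=1 US=1 PS=0]
  → PA=0x42E4A  (2 entries read)
#1 VA=0x60B877 (w,user):
  L0: frame=0x3D idx=3 entry=0x44007 [P=1 RW=1 US=1 PS=0]
  L1: frame=0x44 idx=11 entry=0x47007 [P=1 RW=1 US=1 PS=0]
  → PA=0x47877  (2 entries read)
#2 VA=0x220E693 (r,kernel):
  L0: frame=0x3D idx=17 entry=0x4A007 [P=1 RW=1 US=1 PS=0]
  L1: frame=0x4A idx=14 entry=0x4E007 [P=1 RW=1 US=1 PS=0]
  → PA=0x4E693  (2 entries read)
#3 VA=0x804955 (w,kernel):
  L0: frame=0x3D idx=4 entry=0x51007 [P=1 RW=1 US=1 PS=0]
  L1: frame=0x51 idx=4 entry=0x54007 [P=1 RW=1 US=1 PS=0]
  → PA=0x54955  (2 entries read)
#4 VA=0x3A01AA9 (w,user):
  L0: frame=0x3D idx=29 entry=0x58007 [P=1 RW=1 US=1 PS=0]
  L1: frame=0x58 idx=1 entry=0x5C007 [P=1 RW=1 US=1 PS=0]
  → PA=0x5CAA9  (2 entries read)
#5 VA=0xF942 (r,user):
  L0: frame=0x3D idx=0 entry=0x5E007 [P=1 RW=1 US=1 PS=0]
  L1: frame=0x5E idx=15 entry=0x5F007 [P=1 RW=1 US=1 PS=0]
  → PA=0x5F942  (2 entries read)
#6 VA=0x1E01E4A (r,kernel):
  L0: frame=0x3D idx=15 entry=0x3F007 [P=1 RW=1 US=1 PS=0]
  L1: frame=0x3F idx=1 entry=0x42007 [P=1 RW=1 US=1 PS=0]
  → PA=0x42E4A  (2 entries read)
#7 VA=0x200951A (w,kernel):
  L0: frame=0x3D idx=16 entry=0x61007 [P=1 RW=1 US=1 PS=0]
  L1: frame=0x61 idx=9 entry=0x63005 [P=1 RW=0 US=1 PS=0]
  ⇒ fault: PROTECTION_VIOLATION  — 2 lookups

TLB: [["0x3A01", "0x5C"], ["0xF", "0x5F"], ["0x1E01", "0x42"]]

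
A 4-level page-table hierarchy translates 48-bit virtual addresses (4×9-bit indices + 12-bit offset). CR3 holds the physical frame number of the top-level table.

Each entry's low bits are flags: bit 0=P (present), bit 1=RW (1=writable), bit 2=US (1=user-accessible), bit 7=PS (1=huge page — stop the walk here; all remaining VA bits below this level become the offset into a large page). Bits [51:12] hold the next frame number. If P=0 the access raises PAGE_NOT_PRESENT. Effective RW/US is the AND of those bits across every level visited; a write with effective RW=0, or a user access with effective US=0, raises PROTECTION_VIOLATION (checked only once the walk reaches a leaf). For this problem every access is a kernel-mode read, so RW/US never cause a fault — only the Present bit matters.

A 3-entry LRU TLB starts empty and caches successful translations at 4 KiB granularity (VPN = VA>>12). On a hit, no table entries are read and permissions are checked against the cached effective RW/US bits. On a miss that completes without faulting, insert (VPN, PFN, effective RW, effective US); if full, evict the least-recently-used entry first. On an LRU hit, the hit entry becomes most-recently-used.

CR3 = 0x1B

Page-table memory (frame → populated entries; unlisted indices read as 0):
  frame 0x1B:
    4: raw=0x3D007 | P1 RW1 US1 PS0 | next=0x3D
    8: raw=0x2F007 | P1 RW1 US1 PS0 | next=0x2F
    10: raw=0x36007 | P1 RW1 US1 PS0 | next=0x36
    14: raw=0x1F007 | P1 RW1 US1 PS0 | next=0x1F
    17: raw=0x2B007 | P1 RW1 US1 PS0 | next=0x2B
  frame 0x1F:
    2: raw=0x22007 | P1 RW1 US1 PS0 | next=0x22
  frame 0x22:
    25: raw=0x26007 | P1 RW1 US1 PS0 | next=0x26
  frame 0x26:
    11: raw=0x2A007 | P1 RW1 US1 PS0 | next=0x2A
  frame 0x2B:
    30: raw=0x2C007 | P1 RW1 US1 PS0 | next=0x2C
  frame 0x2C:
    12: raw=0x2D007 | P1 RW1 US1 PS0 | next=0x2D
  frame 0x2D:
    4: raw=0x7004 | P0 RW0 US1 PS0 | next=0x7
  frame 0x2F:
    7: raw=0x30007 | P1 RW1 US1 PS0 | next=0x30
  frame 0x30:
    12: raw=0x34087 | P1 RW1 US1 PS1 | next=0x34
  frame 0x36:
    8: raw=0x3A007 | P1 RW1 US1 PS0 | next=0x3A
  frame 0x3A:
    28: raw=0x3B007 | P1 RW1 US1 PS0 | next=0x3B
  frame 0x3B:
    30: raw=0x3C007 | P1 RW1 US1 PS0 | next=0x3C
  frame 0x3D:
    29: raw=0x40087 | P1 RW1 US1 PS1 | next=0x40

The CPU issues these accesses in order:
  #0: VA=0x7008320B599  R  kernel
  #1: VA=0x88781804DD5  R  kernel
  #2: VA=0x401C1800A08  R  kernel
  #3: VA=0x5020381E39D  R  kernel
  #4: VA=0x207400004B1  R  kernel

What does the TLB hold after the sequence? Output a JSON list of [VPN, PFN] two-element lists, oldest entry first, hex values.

Per-access translation:
#0 VA=0x7008320B599 (r,kernel):
  L0 @0x1B[14] → 0x1F007  P=1,RW=1,US=1,PS=0
  L1 @0x1F[2] → 0x22007  P=1,RW=1,US=1,PS=0
  L2 @0x22[25] → 0x26007  P=1,RW=1,US=1,PS=0
  L3 @0x26[11] → 0x2A007  P=1,RW=1,US=1,PS=0
  ⇒ phys 0x2A599  [4 reads]
#1 VA=0x88781804DD5 (r,kernel):
  L0 @0x1B[17] → 0x2B007  P=1,RW=1,US=1,PS=0
  L1 @0x2B[30] → 0x2C007  P=1,RW=1,US=1,PS=0
  L2 @0x2C[12] → 0x2D007  P=1,RW=1,US=1,PS=0
  L3 @0x2D[4] → 0x7004  P=0,RW=0,US=1,PS=0
  → PAGE_NOT_PRESENT  (4 entries read)
#2 VA=0x401C1800A08 (r,kernel):
  L0 @0x1B[8] → 0x2F007  P=1,RW=1,US=1,PS=0
  L1 @0x2F[7] → 0x30007  P=1,RW=1,US=1,PS=0
  L2 @0x30[12] → 0x34087  P=1,RW=1,US=1,PS=1
  ⇒ phys 0x34A08 (huge @L2)  [3 reads]
#3 VA=0x5020381E39D (r,kernel):
  L0 @0x1B[10] → 0x36007  P=1,RW=1,US=1,PS=0
  L1 @0x36[8] → 0x3A007  P=1,RW=1,US=1,PS=0
  L2 @0x3A[28] → 0x3B007  P=1,RW=1,US=1,PS=0
  L3 @0x3B[30] → 0x3C007  P=1,RW=1,US=1,PS=0
  ⇒ phys 0x3C39D  [4 reads]
#4 VA=0x207400004B1 (r,kernel):
  L0 @0x1B[4] → 0x3D007  P=1,RW=1,US=1,PS=0
  L1 @0x3D[29] → 0x40087  P=1,RW=1,US=1,PS=1
  ⇒ phys 0x404B1 (huge @L1)  [2 reads]

TLB: [["0x401C1800", "0x34"], ["0x5020381E", "0x3C"], ["0x20740000", "0x40"]]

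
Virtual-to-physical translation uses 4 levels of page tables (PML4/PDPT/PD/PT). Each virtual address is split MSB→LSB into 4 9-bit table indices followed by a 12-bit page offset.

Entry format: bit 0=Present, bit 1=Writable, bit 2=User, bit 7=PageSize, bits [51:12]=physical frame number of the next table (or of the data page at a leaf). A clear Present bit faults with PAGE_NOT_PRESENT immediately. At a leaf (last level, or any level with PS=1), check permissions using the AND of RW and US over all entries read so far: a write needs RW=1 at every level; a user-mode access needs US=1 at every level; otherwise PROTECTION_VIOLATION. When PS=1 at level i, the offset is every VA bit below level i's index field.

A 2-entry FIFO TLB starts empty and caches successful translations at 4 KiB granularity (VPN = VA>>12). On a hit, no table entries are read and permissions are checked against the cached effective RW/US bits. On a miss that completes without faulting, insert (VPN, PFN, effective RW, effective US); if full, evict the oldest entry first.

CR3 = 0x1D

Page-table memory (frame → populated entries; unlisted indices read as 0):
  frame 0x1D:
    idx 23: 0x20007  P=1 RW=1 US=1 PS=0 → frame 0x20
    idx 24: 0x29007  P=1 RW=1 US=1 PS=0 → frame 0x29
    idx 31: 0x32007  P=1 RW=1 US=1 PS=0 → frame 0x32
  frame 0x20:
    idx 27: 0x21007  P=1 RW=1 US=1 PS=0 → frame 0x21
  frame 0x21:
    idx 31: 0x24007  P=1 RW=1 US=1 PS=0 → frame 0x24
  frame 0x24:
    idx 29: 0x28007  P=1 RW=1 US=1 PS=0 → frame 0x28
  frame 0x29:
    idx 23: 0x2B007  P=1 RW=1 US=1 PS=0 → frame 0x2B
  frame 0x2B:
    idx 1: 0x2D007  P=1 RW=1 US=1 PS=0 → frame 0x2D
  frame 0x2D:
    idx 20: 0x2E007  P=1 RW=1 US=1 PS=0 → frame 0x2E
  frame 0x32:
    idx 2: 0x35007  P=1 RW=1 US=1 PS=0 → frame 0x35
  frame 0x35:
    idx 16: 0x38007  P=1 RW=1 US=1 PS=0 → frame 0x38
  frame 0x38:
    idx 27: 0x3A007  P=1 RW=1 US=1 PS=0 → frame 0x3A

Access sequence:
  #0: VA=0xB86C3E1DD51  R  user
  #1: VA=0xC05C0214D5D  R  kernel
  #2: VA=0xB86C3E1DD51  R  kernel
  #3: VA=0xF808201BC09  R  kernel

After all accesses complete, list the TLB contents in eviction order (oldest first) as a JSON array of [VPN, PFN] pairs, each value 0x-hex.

Walk each access:
#0 VA=0xB86C3E1DD51 (r,user):
  lvl0: tbl 0x1D, slot 23 ⇒ 0x20007 (P1/RW1/US1/PS0)
  lvl1: tbl 0x20, slot 27 ⇒ 0x21007 (P1/RW1/US1/PS0)
  lvl2: tbl 0x21, slot 31 ⇒ 0x24007 (P1/RW1/US1/PS0)
  lvl3: tbl 0x24, slot 29 ⇒ 0x28007 (P1/RW1/US1/PS0)
  ⇒ phys 0x28D51  [4 reads]
#1 VA=0xC05C0214D5D (r,kernel):
  lvl0: tbl 0x1D, slot 24 ⇒ 0x29007 (P1/RW1/US1/PS0)
  lvl1: tbl 0x29, slot 23 ⇒ 0x2B007 (P1/RW1/US1/PS0)
  lvl2: tbl 0x2B, slot 1 ⇒ 0x2D007 (P1/RW1/US1/PS0)
  lvl3: tbl 0x2D, slot 20 ⇒ 0x2E007 (P1/RW1/US1/PS0)
  ⇒ phys 0x2ED5D  [4 reads]
#2 VA=0xB86C3E1DD51 (r,kernel):
  TLB hit vpn=0xB86C3E1D → PA=0x28D51
#3 VA=0xF808201BC09 (r,kernel):
  lvl0: tbl 0x1D, slot 31 ⇒ 0x32007 (P1/RW1/US1/PS0)
  lvl1: tbl 0x32, slot 2 ⇒ 0x35007 (P1/RW1/US1/PS0)
  lvl2: tbl 0x35, slot 16 ⇒ 0x38007 (P1/RW1/US1/PS0)
  lvl3: tbl 0x38, slot 27 ⇒ 0x3A007 (P1/RW1/US1/PS0)
  ⇒ phys 0x3AC09  [4 reads]

TLB: [["0xC05C0214", "0x2E"], ["0xF808201B", "0x3A"]]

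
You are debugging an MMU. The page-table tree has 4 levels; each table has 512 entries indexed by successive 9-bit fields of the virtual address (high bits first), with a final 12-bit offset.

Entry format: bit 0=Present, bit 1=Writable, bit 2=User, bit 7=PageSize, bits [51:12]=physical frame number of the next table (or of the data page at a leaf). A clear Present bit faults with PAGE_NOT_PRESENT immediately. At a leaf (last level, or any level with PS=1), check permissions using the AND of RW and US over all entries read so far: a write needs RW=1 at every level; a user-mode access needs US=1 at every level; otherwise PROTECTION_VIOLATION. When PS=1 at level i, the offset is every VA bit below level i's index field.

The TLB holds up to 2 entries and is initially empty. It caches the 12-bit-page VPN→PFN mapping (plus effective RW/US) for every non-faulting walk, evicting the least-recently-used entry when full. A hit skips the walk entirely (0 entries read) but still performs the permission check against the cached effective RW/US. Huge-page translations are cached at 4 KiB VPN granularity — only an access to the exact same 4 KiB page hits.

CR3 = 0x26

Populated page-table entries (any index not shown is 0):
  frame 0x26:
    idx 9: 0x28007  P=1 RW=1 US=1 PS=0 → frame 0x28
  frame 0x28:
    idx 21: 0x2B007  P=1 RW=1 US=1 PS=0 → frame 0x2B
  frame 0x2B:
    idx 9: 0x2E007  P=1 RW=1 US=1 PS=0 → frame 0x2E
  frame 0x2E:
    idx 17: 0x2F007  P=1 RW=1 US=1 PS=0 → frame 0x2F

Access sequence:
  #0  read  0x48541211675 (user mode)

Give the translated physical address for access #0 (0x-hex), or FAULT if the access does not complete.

Walk each access:
#0 VA=0x48541211675 (r,user):
  L0 @0x26[9] → 0x28007  P=1,RW=1,US=1,PS=0
  L1 @0x28[21] → 0x2B007  P=1,RW=1,US=1,PS=0
  L2 @0x2B[9] → 0x2E007  P=1,RW=1,US=1,PS=0
  L3 @0x2E[17] → 0x2F007  P=1,RW=1,US=1,PS=0
  ✓ 0x2F675  — 4 lookups

Access #0 PA: 0x2F675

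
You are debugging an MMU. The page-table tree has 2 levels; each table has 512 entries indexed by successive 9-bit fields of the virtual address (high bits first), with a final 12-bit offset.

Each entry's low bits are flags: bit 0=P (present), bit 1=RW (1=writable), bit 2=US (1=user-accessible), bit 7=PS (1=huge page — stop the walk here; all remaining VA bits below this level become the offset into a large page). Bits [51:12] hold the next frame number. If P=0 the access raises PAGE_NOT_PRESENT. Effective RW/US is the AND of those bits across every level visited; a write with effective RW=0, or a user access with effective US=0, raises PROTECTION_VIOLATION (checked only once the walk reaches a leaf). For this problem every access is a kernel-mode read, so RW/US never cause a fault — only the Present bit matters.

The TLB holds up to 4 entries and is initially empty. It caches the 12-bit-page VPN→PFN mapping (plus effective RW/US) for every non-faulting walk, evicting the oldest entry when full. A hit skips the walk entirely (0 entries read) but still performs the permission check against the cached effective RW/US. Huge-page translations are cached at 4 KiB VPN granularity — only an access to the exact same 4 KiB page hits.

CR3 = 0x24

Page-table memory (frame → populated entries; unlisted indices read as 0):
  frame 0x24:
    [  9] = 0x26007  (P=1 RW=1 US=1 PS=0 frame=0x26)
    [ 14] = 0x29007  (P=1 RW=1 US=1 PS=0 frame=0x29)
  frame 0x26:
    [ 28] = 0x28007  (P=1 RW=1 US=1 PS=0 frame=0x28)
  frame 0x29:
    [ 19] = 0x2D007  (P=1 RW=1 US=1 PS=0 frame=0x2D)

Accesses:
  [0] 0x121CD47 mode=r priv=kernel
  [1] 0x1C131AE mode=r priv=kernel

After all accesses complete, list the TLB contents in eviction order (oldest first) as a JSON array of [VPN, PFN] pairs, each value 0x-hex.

Per-access translation:
#0 VA=0x121CD47 (r,kernel):
  [0] read 0x24 idx=9: raw=0x26007 flags P=1 W=1 U=1 S=0
  [1] read 0x26 idx=28: raw=0x28007 flags P=1 W=1 U=1 S=0
  ⇒ phys 0x28D47  [2 reads]
#1 VA=0x1C131AE (r,kernel):
  [0] read 0x24 idx=14: raw=0x29007 flags P=1 W=1 U=1 S=0
  [1] read 0x29 idx=19: raw=0x2D007 flags P=1 W=1 U=1 S=0
  ⇒ phys 0x2D1AE  [2 reads]

TLB: [["0x121C", "0x28"], ["0x1C13", "0x2D"]]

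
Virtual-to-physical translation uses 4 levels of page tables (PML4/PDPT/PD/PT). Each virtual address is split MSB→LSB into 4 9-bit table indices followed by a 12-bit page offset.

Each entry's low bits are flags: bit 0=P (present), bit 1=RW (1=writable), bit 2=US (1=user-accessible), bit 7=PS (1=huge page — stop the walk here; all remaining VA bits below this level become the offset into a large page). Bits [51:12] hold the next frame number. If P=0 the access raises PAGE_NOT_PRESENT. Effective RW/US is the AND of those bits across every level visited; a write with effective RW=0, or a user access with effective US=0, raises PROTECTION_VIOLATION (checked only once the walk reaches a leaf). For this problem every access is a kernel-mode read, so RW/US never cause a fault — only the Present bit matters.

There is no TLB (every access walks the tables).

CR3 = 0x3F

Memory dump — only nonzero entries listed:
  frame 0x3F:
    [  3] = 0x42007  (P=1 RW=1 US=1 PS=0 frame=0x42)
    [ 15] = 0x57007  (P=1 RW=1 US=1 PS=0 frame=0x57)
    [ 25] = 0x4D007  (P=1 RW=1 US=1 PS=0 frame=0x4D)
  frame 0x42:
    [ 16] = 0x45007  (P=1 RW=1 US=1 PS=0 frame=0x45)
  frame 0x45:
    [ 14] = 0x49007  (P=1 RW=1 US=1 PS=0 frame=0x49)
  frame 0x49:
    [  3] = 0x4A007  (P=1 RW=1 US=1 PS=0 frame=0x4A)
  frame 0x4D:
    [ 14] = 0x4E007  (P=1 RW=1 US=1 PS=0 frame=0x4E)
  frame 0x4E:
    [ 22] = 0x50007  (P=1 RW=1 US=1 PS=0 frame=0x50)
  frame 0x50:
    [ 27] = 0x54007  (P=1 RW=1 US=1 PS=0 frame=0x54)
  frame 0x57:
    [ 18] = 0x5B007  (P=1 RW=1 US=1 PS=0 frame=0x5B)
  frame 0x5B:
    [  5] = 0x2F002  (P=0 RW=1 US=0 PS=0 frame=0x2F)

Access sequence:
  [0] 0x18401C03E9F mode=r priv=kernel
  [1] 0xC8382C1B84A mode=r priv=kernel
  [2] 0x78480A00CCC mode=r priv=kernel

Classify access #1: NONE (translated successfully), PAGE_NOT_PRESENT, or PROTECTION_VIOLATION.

Walk each access:
#0 VA=0x18401C03E9F (r,kernel):
  [0] read 0x3F idx=3: raw=0x42007 flags P=1 W=1 U=1 S=0
  [1] read 0x42 idx=16: raw=0x45007 flags P=1 W=1 U=1 S=0
  [2] read 0x45 idx=14: raw=0x49007 flags P=1 W=1 U=1 S=0
  [3] read 0x49 idx=3: raw=0x4A007 flags P=1 W=1 U=1 S=0
  ✓ 0x4AE9F  — 4 lookups
#1 VA=0xC8382C1B84A (r,kernel):
  [0] read 0x3F idx=25: raw=0x4D007 flags P=1 W=1 U=1 S=0
  [1] read 0x4D idx=14: raw=0x4E007 flags P=1 W=1 U=1 S=0
  [2] read 0x4E idx=22: raw=0x50007 flags P=1 W=1 U=1 S=0
  [3] read 0x50 idx=27: raw=0x54007 flags P=1 W=1 U=1 S=0
  ✓ 0x5484A  — 4 lookups
#2 VA=0x78480A00CCC (r,kernel):
  [0] read 0x3F idx=15: raw=0x57007 flags P=1 W=1 U=1 S=0
  [1] read 0x57 idx=18: raw=0x5B007 flags P=1 W=1 U=1 S=0
  [2] read 0x5B idx=5: raw=0x2F002 flags P=0 W=1 U=0 S=0
  ✗ PAGE_NOT_PRESENT  [3 reads]

Access #1 fault: NONE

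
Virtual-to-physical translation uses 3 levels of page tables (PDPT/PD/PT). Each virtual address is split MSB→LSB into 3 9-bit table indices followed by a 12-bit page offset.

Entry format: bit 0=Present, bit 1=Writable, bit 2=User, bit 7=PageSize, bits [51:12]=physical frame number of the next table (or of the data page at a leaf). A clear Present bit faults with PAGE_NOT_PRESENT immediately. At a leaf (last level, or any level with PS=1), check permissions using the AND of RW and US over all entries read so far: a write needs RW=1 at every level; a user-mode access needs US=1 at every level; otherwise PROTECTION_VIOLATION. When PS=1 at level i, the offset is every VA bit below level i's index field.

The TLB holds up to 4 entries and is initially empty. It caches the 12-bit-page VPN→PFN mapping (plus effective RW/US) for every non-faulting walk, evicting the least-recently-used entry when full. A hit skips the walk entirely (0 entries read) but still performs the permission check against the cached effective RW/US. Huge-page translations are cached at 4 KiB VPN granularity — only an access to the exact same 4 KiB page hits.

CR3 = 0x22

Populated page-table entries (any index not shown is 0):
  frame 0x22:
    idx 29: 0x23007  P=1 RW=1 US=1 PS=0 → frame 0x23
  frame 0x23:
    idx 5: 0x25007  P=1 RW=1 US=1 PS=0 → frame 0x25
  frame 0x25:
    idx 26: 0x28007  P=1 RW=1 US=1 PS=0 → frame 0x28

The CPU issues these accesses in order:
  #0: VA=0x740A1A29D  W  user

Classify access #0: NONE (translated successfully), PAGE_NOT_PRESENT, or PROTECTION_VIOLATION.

Trace:
#0 VA=0x740A1A29D (w,user):
  L0: frame=0x22 idx=29 entry=0x23007 [P=1 RW=1 US=1 PS=0]
  L1: frame=0x23 idx=5 entry=0x25007 [P=1 RW=1 US=1 PS=0]
  L2: frame=0x25 idx=26 entry=0x28007 [P=1 RW=1 US=1 PS=0]
  ✓ 0x2829D  — 3 lookups

Access #0 fault: NONE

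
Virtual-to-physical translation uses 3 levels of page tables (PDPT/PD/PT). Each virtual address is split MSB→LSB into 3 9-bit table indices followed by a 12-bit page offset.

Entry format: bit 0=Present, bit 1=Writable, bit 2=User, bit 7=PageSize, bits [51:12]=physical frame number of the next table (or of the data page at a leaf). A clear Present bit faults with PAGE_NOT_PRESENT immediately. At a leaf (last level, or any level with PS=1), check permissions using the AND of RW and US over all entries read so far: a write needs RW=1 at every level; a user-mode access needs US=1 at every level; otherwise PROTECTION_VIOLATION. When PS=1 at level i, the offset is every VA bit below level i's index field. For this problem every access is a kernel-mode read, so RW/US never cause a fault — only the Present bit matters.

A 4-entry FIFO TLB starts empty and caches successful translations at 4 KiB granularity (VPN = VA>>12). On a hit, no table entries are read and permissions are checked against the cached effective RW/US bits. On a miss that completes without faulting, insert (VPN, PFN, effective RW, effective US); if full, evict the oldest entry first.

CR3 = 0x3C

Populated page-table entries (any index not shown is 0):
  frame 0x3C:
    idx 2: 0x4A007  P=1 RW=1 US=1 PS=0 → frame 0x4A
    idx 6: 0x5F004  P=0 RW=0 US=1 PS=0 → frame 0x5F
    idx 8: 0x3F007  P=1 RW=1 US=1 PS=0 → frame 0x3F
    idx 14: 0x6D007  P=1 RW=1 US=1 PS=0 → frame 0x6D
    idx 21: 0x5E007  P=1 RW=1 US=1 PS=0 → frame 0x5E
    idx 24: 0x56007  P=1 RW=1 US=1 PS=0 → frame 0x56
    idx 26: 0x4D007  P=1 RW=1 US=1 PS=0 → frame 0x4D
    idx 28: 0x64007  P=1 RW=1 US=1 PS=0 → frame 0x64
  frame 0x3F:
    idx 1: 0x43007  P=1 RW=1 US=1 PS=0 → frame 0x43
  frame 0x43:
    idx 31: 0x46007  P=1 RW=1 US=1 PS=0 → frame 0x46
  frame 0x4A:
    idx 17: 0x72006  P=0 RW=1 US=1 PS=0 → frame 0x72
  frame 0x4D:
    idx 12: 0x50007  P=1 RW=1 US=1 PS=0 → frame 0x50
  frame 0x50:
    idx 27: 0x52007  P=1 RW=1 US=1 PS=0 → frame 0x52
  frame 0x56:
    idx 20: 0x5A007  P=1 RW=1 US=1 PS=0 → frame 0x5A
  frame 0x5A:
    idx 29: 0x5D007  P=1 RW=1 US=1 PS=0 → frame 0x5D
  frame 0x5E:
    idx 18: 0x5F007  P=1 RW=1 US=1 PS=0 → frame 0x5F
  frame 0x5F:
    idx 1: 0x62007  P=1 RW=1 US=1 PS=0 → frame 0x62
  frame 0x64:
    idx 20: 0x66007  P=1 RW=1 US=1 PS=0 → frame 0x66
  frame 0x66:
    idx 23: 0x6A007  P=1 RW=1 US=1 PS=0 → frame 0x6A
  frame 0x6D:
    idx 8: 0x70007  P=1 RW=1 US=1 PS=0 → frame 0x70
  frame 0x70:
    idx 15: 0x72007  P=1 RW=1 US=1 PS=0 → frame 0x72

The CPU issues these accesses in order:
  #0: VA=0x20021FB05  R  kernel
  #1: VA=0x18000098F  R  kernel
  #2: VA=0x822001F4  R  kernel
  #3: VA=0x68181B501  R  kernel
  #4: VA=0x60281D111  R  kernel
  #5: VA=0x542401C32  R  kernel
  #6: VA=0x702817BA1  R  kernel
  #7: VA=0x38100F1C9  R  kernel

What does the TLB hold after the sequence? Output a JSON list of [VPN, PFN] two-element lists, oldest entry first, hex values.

Walk each access:
#0 VA=0x20021FB05 (r,kernel):
  [0] read 0x3C idx=8: raw=0x3F007 flags P=1 W=1 U=1 S=0
  [1] read 0x3F idx=1: raw=0x43007 flags P=1 W=1 U=1 S=0
  [2] read 0x43 idx=31: raw=0x46007 flags P=1 W=1 U=1 S=0
  ⇒ phys 0x46B05  [3 reads]
#1 VA=0x18000098F (r,kernel):
  [0] read 0x3C idx=6: raw=0x5F004 flags P=0 W=0 U=1 S=0
  ⇒ fault: PAGE_NOT_PRESENT  — 1 lookups
#2 VA=0x822001F4 (r,kernel):
  [0] read 0x3C idx=2: raw=0x4A007 flags P=1 W=1 U=1 S=0
  [1] read 0x4A idx=17: raw=0x72006 flags P=0 W=1 U=1 S=0
  ⇒ fault: PAGE_NOT_PRESENT  — 2 lookups
#3 VA=0x68181B501 (r,kernel):
  [0] read 0x3C idx=26: raw=0x4D007 flags P=1 W=1 U=1 S=0
  [1] read 0x4D idx=12: raw=0x50007 flags P=1 W=1 U=1 S=0
  [2] read 0x50 idx=27: raw=0x52007 flags P=1 W=1 U=1 S=0
  ⇒ phys 0x52501  [3 reads]
#4 VA=0x60281D111 (r,kernel):
  [0] read 0x3C idx=24: raw=0x56007 flags P=1 W=1 U=1 S=0
  [1] read 0x56 idx=20: raw=0x5A007 flags P=1 W=1 U=1 S=0
  [2] read 0x5A idx=29: raw=0x5D007 flags P=1 W=1 U=1 S=0
  ⇒ phys 0x5D111  [3 reads]
#5 VA=0x542401C32 (r,kernel):
  [0] read 0x3C idx=21: raw=0x5E007 flags P=1 W=1 U=1 S=0
  [1] read 0x5E idx=18: raw=0x5F007 flags P=1 W=1 U=1 S=0
  [2] read 0x5F idx=1: raw=0x62007 flags P=1 W=1 U=1 S=0
  ⇒ phys 0x62C32  [3 reads]
#6 VA=0x702817BA1 (r,kernel):
  [0] read 0x3C idx=28: raw=0x64007 flags P=1 W=1 U=1 S=0
  [1] read 0x64 idx=20: raw=0x66007 flags P=1 W=1 U=1 S=0
  [2] read 0x66 idx=23: raw=0x6A007 flags P=1 W=1 U=1 S=0
  ⇒ phys 0x6ABA1  [3 reads]
#7 VA=0x38100F1C9 (r,kernel):
  [0] read 0x3C idx=14: raw=0x6D007 flags P=1 W=1 U=1 S=0
  [1] read 0x6D idx=8: raw=0x70007 flags P=1 W=1 U=1 S=0
  [2] read 0x70 idx=15: raw=0x72007 flags P=1 W=1 U=1 S=0
  ⇒ phys 0x721C9  [3 reads]

TLB: [["0x60281D", "0x5D"], ["0x542401", "0x62"], ["0x702817", "0x6A"], ["0x38100F", "0x72"]]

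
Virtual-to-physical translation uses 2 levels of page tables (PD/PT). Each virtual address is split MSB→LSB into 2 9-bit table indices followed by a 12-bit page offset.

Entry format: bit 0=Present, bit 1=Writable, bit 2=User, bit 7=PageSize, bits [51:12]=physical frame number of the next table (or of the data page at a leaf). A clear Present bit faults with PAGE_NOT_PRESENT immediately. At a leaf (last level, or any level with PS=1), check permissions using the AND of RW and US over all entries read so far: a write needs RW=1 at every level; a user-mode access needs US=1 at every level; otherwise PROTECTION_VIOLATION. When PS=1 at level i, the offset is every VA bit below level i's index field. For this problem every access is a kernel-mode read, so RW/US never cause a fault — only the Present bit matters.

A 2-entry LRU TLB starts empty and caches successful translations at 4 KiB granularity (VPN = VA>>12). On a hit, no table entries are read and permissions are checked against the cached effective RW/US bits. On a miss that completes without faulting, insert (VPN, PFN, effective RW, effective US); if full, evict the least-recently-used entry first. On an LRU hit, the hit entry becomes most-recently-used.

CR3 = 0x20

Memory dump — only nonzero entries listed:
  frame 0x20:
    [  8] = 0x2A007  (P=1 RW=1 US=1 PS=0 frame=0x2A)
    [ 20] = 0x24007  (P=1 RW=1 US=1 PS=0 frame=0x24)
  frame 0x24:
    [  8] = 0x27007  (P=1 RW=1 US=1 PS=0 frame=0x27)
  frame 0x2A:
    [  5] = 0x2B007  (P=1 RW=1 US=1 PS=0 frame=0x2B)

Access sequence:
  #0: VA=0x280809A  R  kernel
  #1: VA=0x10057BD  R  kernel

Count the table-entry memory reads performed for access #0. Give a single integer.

Walk each access:
#0 VA=0x280809A (r,kernel):
  lvl0: tbl 0x20, slot 20 ⇒ 0x24007 (P1/RW1/US1/PS0)
  lvl1: tbl 0x24, slot 8 ⇒ 0x27007 (P1/RW1/US1/PS0)
  ⇒ phys 0x2709A  [2 reads]
#1 VA=0x10057BD (r,kernel):
  lvl0: tbl 0x20, slot 8 ⇒ 0x2A007 (P1/RW1/US1/PS0)
  lvl1: tbl 0x2A, slot 5 ⇒ 0x2B007 (P1/RW1/US1/PS0)
  ⇒ phys 0x2B7BD  [2 reads]

Entries read for #0: 2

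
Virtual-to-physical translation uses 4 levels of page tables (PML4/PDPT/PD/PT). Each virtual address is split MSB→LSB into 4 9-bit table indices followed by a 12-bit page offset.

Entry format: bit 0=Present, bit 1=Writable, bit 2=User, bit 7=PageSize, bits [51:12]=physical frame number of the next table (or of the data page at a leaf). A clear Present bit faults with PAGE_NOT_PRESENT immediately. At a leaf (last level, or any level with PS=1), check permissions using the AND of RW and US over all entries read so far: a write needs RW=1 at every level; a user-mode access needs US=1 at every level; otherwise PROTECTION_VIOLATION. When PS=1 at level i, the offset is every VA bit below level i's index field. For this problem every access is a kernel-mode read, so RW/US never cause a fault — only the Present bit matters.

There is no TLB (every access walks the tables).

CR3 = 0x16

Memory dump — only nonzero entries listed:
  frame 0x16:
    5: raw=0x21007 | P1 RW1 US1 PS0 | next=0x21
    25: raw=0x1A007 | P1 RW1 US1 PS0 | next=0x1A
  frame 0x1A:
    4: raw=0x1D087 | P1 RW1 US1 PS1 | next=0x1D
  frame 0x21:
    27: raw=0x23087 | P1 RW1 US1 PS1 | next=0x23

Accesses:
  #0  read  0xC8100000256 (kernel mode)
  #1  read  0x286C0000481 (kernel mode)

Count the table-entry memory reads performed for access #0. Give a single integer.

Walk each access:
#0 VA=0xC8100000256 (r,kernel):
  L0 @0x16[25] → 0x1A007  P=1,RW=1,US=1,PS=0
  L1 @0x1A[4] → 0x1D087  P=1,RW=1,US=1,PS=1
  → PA=0x1D256 (huge @L1)  (2 entries read)
#1 VA=0x286C0000481 (r,kernel):
  L0 @0x16[5] → 0x21007  P=1,RW=1,US=1,PS=0
  L1 @0x21[27] → 0x23087  P=1,RW=1,US=1,PS=1
  → PA=0x23481 (huge @L1)  (2 entries read)

Entries read for #0: 2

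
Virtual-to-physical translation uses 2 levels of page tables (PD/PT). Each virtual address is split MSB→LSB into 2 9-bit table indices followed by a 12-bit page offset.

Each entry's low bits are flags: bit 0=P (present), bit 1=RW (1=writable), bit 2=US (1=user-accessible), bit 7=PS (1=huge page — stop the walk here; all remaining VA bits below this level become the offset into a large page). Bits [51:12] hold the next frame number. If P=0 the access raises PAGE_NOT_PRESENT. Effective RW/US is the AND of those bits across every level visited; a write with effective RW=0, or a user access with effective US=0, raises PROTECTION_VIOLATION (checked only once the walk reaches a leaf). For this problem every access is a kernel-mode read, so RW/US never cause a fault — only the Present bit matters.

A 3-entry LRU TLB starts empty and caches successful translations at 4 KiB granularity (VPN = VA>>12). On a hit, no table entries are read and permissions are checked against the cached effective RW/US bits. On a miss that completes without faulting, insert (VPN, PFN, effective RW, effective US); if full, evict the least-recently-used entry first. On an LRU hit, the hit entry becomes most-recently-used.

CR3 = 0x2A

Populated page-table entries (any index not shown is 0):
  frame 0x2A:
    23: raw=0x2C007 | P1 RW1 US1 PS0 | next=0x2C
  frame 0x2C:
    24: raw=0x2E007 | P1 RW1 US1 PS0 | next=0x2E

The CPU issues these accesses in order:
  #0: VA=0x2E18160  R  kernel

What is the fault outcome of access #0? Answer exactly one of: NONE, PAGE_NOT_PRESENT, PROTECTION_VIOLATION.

Walk each access:
#0 VA=0x2E18160 (r,kernel):
  L0: frame=0x2A idx=23 entry=0x2C007 [P=1 RW=1 US=1 PS=0]
  L1: frame=0x2C idx=24 entry=0x2E007 [P=1 RW=1 US=1 PS=0]
  ✓ 0x2E160  — 2 lookups

Access #0 fault: NONE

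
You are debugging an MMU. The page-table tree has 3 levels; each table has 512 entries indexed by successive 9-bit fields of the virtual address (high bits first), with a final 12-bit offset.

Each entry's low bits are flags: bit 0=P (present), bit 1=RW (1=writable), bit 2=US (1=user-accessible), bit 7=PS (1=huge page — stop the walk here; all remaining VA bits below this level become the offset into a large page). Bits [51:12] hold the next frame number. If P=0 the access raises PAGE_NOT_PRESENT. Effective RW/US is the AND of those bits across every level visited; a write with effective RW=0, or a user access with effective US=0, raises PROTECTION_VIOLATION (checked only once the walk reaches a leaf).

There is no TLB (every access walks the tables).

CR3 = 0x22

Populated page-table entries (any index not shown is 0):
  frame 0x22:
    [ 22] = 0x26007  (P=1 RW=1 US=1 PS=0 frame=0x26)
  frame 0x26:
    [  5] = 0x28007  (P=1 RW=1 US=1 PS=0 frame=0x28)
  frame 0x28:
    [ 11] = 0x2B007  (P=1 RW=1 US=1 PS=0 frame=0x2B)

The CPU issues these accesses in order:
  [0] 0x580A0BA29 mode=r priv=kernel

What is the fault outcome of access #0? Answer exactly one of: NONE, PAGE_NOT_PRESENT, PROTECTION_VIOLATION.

Walk each access:
#0 VA=0x580A0BA29 (r,kernel):
  [0] read 0x22 idx=22: raw=0x26007 flags P=1 W=1 U=1 S=0
  [1] read 0x26 idx=5: raw=0x28007 flags P=1 W=1 U=1 S=0
  [2] read 0x28 idx=11: raw=0x2B007 flags P=1 W=1 U=1 S=0
  → PA=0x2BA29  (3 entries read)

Access #0 fault: NONE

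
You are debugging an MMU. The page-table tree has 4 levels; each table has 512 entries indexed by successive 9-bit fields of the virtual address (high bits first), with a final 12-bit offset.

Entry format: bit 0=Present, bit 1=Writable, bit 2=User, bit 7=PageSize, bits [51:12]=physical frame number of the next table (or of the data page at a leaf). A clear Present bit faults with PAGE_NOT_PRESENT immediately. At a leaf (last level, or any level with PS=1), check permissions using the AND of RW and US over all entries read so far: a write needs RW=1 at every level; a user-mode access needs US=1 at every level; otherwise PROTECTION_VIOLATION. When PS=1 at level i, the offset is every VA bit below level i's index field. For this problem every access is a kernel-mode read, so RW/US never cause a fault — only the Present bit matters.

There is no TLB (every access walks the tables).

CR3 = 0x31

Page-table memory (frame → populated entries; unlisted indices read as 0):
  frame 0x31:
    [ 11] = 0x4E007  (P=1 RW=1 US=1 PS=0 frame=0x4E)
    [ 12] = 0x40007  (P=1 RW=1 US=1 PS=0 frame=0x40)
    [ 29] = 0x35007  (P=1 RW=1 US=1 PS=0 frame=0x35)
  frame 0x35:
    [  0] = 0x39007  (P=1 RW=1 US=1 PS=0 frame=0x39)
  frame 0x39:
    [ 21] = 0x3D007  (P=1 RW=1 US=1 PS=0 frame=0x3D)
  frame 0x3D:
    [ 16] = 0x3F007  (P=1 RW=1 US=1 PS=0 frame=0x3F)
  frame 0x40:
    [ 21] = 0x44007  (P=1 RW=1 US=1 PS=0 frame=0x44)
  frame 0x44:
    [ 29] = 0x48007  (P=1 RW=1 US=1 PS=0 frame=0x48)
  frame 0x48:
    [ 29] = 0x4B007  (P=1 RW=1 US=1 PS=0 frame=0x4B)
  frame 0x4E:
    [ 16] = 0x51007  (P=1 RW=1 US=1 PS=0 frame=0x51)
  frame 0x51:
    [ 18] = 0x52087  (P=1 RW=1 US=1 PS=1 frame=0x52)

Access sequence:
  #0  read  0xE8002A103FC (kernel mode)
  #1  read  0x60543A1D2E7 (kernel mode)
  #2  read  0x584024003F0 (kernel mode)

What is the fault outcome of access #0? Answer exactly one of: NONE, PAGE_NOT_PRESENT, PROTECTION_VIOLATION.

Walk each access:
#0 VA=0xE8002A103FC (r,kernel):
  L0 @0x31[29] → 0x35007  P=1,RW=1,US=1,PS=0
  L1 @0x35[0] → 0x39007  P=1,RW=1,US=1,PS=0
  L2 @0x39[21] → 0x3D007  P=1,RW=1,US=1,PS=0
  L3 @0x3D[16] → 0x3F007  P=1,RW=1,US=1,PS=0
  ✓ 0x3F3FC  — 4 lookups
#1 VA=0x60543A1D2E7 (r,kernel):
  L0 @0x31[12] → 0x40007  P=1,RW=1,US=1,PS=0
  L1 @0x40[21] → 0x44007  P=1,RW=1,US=1,PS=0
  L2 @0x44[29] → 0x48007  P=1,RW=1,US=1,PS=0
  L3 @0x48[29] → 0x4B007  P=1,RW=1,US=1,PS=0
  ✓ 0x4B2E7  — 4 lookups
#2 VA=0x584024003F0 (r,kernel):
  L0 @0x31[11] → 0x4E007  P=1,RW=1,US=1,PS=0
  L1 @0x4E[16] → 0x51007  P=1,RW=1,US=1,PS=0
  L2 @0x51[18] → 0x52087  P=1,RW=1,US=1,PS=1
  ✓ 0x523F0 (huge @L2)  — 3 lookups

Access #0 fault: NONE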